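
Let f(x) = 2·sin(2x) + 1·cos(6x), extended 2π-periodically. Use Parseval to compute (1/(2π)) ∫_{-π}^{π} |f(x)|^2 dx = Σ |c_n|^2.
Σ |c_n|^2 = 5/2

Expand |f|^2 and use orthogonality of {sin(nx), cos(mx)} on [-π, π]:
  ∫_{-π}^{π} sin(nx)^2 dx = π, ∫ cos(mx)^2 dx = π, and cross terms integrate to 0.
So ∫_{-π}^{π} f(x)^2 dx = 2^2 · π + 1^2 · π = (4 + 1)π.
Divide by 2π: (4 + 1)/2 = 5/2.
By Parseval, this equals Σ |c_n|^2.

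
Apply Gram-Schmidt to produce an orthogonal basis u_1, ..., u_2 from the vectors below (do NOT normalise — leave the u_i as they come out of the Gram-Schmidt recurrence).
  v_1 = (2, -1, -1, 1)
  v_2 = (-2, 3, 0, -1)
Orthogonal basis:
  u_1 = (2, -1, -1, 1)
  u_2 = (2/7, 13/7, -8/7, 1/7)

Apply the Gram-Schmidt recurrence
  u_1 = v_1
  u_i = v_i − Σ_{j<i} ((v_i · u_j) / (u_j · u_j)) · u_j.

Step by step this gives:
  u_1 = (2, -1, -1, 1)
  u_2 = (2/7, 13/7, -8/7, 1/7)

Orthogonality check:
  u_2 · u_1 = 0 (should be 0)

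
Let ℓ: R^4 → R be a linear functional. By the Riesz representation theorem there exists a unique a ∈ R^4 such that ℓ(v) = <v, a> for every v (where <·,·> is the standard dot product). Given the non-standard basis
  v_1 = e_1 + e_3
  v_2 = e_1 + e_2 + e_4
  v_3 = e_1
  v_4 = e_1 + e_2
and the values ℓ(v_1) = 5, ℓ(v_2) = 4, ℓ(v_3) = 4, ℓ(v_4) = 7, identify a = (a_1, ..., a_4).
a = (4, 3, 1, -3)

Write a = (a_1, ..., a_4) in the standard basis. For each basis vector v_i, ℓ(v_i) = <v_i, a> is a linear equation in the a_j's. Collect the n equations into a matrix system V a = ℓ, where row i of V is v_i (expressed in the standard basis). Since V is invertible (lower-triangular with 1s on the diagonal, up to permutation), solve by back-substitution:
  V =
[[1, 0, 1, 0],
 [1, 1, 0, 1],
 [1, 0, 0, 0],
 [1, 1, 0, 0]]
  V a = (5, 4, 4, 7)
Solving gives a = (4, 3, 1, -3).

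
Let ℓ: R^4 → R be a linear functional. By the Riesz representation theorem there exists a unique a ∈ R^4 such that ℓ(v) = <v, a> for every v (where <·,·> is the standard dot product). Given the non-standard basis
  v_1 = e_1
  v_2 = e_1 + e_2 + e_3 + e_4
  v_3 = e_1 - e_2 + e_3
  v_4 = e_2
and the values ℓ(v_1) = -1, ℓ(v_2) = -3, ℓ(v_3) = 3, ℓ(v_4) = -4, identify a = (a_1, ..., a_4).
a = (-1, -4, 0, 2)

Write a = (a_1, ..., a_4) in the standard basis. For each basis vector v_i, ℓ(v_i) = <v_i, a> is a linear equation in the a_j's. Collect the n equations into a matrix system V a = ℓ, where row i of V is v_i (expressed in the standard basis). Since V is invertible (lower-triangular with 1s on the diagonal, up to permutation), solve by back-substitution:
  V =
[[1, 0, 0, 0],
 [1, 1, 1, 1],
 [1, -1, 1, 0],
 [0, 1, 0, 0]]
  V a = (-1, -3, 3, -4)
Solving gives a = (-1, -4, 0, 2).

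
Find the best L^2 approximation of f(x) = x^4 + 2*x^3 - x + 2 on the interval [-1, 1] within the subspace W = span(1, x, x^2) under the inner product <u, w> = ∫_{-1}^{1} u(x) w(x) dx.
g(x) = 6*x^2/7 + x/5 + 67/35

The best approximation g ∈ W is the orthogonal projection of f onto W. Writing g = a_0 + a_1 x + a_2 x^2, the coefficients solve the normal equations G · a = b where
  G_{ij} = <φ_i, φ_j> and b_i = <f, φ_i>, with φ_0 = 1, φ_1 = x, φ_2 = x^2.
G =
  [2, 0, 2/3]
  [0, 2/3, 0]
  [2/3, 0, 2/5],
b = (22/5, 2/15, 34/21).
Solving gives a_0 = 67/35, a_1 = 1/5, a_2 = 6/7, so
  g(x) = 6*x^2/7 + x/5 + 67/35.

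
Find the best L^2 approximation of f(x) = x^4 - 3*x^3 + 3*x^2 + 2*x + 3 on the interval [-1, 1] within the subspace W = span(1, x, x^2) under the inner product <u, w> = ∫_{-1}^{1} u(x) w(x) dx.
g(x) = 27*x^2/7 + x/5 + 102/35

The best approximation g ∈ W is the orthogonal projection of f onto W. Writing g = a_0 + a_1 x + a_2 x^2, the coefficients solve the normal equations G · a = b where
  G_{ij} = <φ_i, φ_j> and b_i = <f, φ_i>, with φ_0 = 1, φ_1 = x, φ_2 = x^2.
G =
  [2, 0, 2/3]
  [0, 2/3, 0]
  [2/3, 0, 2/5],
b = (42/5, 2/15, 122/35).
Solving gives a_0 = 102/35, a_1 = 1/5, a_2 = 27/7, so
  g(x) = 27*x^2/7 + x/5 + 102/35.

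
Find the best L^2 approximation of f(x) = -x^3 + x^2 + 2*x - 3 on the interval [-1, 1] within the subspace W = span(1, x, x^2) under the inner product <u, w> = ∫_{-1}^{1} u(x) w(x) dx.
g(x) = x^2 + 7*x/5 - 3

The best approximation g ∈ W is the orthogonal projection of f onto W. Writing g = a_0 + a_1 x + a_2 x^2, the coefficients solve the normal equations G · a = b where
  G_{ij} = <φ_i, φ_j> and b_i = <f, φ_i>, with φ_0 = 1, φ_1 = x, φ_2 = x^2.
G =
  [2, 0, 2/3]
  [0, 2/3, 0]
  [2/3, 0, 2/5],
b = (-16/3, 14/15, -8/5).
Solving gives a_0 = -3, a_1 = 7/5, a_2 = 1, so
  g(x) = x^2 + 7*x/5 - 3.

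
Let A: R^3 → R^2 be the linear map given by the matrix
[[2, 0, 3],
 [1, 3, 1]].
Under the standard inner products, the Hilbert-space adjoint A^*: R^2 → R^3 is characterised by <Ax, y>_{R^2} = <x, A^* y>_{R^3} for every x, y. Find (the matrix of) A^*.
A^* = A^T =
[[2, 1],
 [0, 3],
 [3, 1]]

For real matrices with standard dot products, the defining identity <Ax, y> = <x, A^* y> gives (Ax)^T y = x^T (A^*) y, i.e. x^T A^T y = x^T (A^*) y. Since this holds for all x, y, we must have A^* = A^T. Therefore
A^* =
[[2, 1],
 [0, 3],
 [3, 1]].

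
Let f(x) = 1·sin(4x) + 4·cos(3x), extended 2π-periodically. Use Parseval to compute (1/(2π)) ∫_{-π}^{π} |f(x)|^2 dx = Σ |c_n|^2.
Σ |c_n|^2 = 17/2

Expand |f|^2 and use orthogonality of {sin(nx), cos(mx)} on [-π, π]:
  ∫_{-π}^{π} sin(nx)^2 dx = π, ∫ cos(mx)^2 dx = π, and cross terms integrate to 0.
So ∫_{-π}^{π} f(x)^2 dx = 1^2 · π + 4^2 · π = (1 + 16)π.
Divide by 2π: (1 + 16)/2 = 17/2.
By Parseval, this equals Σ |c_n|^2.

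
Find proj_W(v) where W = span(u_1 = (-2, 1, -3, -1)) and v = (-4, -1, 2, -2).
proj_W(v) = (-2/5, 1/5, -3/5, -1/5)

Set up U = [u_1 | ... | u_1] ∈ R^(4×1). The projector onto W = col(U) is P = U (U^T U)^(-1) U^T.
Compute U^T U =
  [15],
and U^T v = (3).
Solve U^T U · c = U^T v for the coefficients: c = (1/5). The projection is proj_W(v) = U c.
Check: (v - proj_W(v)) · u_1 = 0  (should be 0).
Result: proj_W(v) = (-2/5, 1/5, -3/5, -1/5).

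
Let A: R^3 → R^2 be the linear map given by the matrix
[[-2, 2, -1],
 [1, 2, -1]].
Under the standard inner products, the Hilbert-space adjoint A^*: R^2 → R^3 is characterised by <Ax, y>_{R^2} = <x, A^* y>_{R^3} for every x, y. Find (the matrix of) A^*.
A^* = A^T =
[[-2, 1],
 [2, 2],
 [-1, -1]]

For real matrices with standard dot products, the defining identity <Ax, y> = <x, A^* y> gives (Ax)^T y = x^T (A^*) y, i.e. x^T A^T y = x^T (A^*) y. Since this holds for all x, y, we must have A^* = A^T. Therefore
A^* =
[[-2, 1],
 [2, 2],
 [-1, -1]].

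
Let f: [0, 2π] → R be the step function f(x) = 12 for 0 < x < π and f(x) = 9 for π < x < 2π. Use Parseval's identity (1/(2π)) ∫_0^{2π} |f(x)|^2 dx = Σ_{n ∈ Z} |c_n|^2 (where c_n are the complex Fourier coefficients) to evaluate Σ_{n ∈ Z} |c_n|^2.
Σ |c_n|^2 = 225/2

Parseval equates the L^2 energy of f (normalised by 1/(2π)) with the ℓ^2 sum of its Fourier coefficients: (1/(2π)) ∫_0^{2π} |f|^2 = Σ |c_n|^2.
Compute the left side: (1/(2π)) [∫_0^π 12^2 dx + ∫_π^{2π} 9^2 dx] = (1/(2π)) · (144π + 81π) = (144 + 81)/2 = 225/2.
So Σ_{n ∈ Z} |c_n|^2 = 225/2.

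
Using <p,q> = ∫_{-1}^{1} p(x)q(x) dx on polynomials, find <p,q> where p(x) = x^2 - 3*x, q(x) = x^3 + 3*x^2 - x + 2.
<p,q> = 10/3

Expand the product: p(x)·q(x) = x^5 - 10*x^3 + 5*x^2 - 6*x.
∫_{-1}^{1} of each monomial x^k gives [2/(k+1) if k even, 0 if k odd]. Integrating term-by-term (or equivalently evaluating the antiderivative F(x) = x^6/6 - 5*x^4/2 + 5*x^3/3 - 3*x^2 at the endpoints):
  F(1) − F(−1) = -11/3 − (-7) = 10/3.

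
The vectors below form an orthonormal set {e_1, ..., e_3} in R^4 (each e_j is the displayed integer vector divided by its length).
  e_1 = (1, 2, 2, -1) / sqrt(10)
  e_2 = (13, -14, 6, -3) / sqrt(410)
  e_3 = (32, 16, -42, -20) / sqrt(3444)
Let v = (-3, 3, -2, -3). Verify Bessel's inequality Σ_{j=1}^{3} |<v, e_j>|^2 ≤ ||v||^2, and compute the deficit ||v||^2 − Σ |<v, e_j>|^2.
Σ |<v, e_j>|^2 = 142/7; ||v||^2 = 31; deficit = 75/7

Write each e_j = u_j / sqrt(<u_j, u_j>) where u_j is the displayed integer vector. Then <v, e_j> = <v, u_j> / sqrt(<u_j, u_j>), so |<v, e_j>|^2 = <v, u_j>^2 / <u_j, u_j>.
Coefficients: <v, e_1> = 2/sqrt(10), <v, e_2> = -84/sqrt(410), <v, e_3> = 96/sqrt(3444).
Square and sum: Σ |<v, e_j>|^2 = 142/7.
Compute ||v||^2 = v·v = 31.
Deficit = 31 − 142/7 = 75/7 ≥ 0, confirming Bessel's inequality. (The deficit equals ||v − Σ <v,e_j> e_j||^2, the squared distance from v to span{e_j}.)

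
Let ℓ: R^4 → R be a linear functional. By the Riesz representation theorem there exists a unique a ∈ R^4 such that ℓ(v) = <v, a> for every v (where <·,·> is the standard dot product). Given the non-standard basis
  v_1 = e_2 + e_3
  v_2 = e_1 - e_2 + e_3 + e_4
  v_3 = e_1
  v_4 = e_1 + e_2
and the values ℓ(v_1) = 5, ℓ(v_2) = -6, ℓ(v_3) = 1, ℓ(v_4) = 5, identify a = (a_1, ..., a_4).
a = (1, 4, 1, -4)

Write a = (a_1, ..., a_4) in the standard basis. For each basis vector v_i, ℓ(v_i) = <v_i, a> is a linear equation in the a_j's. Collect the n equations into a matrix system V a = ℓ, where row i of V is v_i (expressed in the standard basis). Since V is invertible (lower-triangular with 1s on the diagonal, up to permutation), solve by back-substitution:
  V =
[[0, 1, 1, 0],
 [1, -1, 1, 1],
 [1, 0, 0, 0],
 [1, 1, 0, 0]]
  V a = (5, -6, 1, 5)
Solving gives a = (1, 4, 1, -4).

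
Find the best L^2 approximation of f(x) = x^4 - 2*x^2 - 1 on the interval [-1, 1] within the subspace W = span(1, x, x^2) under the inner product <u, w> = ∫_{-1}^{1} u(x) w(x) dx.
g(x) = -8*x^2/7 - 38/35

The best approximation g ∈ W is the orthogonal projection of f onto W. Writing g = a_0 + a_1 x + a_2 x^2, the coefficients solve the normal equations G · a = b where
  G_{ij} = <φ_i, φ_j> and b_i = <f, φ_i>, with φ_0 = 1, φ_1 = x, φ_2 = x^2.
G =
  [2, 0, 2/3]
  [0, 2/3, 0]
  [2/3, 0, 2/5],
b = (-44/15, 0, -124/105).
Solving gives a_0 = -38/35, a_1 = 0, a_2 = -8/7, so
  g(x) = -8*x^2/7 - 38/35.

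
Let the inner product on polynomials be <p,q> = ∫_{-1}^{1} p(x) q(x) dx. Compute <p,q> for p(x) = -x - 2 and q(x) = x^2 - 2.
<p,q> = 20/3

Expand the product: p(x)·q(x) = -x^3 - 2*x^2 + 2*x + 4.
∫_{-1}^{1} of each monomial x^k gives [2/(k+1) if k even, 0 if k odd]. Integrating term-by-term (or equivalently evaluating the antiderivative F(x) = -x^4/4 - 2*x^3/3 + x^2 + 4*x at the endpoints):
  F(1) − F(−1) = 49/12 − (-31/12) = 20/3.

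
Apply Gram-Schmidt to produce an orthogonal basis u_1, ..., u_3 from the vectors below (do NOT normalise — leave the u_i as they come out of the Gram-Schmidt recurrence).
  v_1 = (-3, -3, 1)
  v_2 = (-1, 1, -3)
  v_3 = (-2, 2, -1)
Orthogonal basis:
  u_1 = (-3, -3, 1)
  u_2 = (-28/19, 10/19, -54/19)
  u_3 = (-6/5, 3/2, 9/10)

Apply the Gram-Schmidt recurrence
  u_1 = v_1
  u_i = v_i − Σ_{j<i} ((v_i · u_j) / (u_j · u_j)) · u_j.

Step by step this gives:
  u_1 = (-3, -3, 1)
  u_2 = (-28/19, 10/19, -54/19)
  u_3 = (-6/5, 3/2, 9/10)

Orthogonality check:
  u_2 · u_1 = 0 (should be 0)
  u_3 · u_1 = 0 (should be 0)
  u_3 · u_2 = 0 (should be 0)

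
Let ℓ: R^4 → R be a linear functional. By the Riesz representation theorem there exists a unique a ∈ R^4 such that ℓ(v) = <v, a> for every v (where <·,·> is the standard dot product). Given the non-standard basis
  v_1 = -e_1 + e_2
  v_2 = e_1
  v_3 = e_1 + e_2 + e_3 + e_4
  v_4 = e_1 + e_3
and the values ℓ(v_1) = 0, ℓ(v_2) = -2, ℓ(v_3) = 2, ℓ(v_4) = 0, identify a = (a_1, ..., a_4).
a = (-2, -2, 2, 4)

Write a = (a_1, ..., a_4) in the standard basis. For each basis vector v_i, ℓ(v_i) = <v_i, a> is a linear equation in the a_j's. Collect the n equations into a matrix system V a = ℓ, where row i of V is v_i (expressed in the standard basis). Since V is invertible (lower-triangular with 1s on the diagonal, up to permutation), solve by back-substitution:
  V =
[[-1, 1, 0, 0],
 [1, 0, 0, 0],
 [1, 1, 1, 1],
 [1, 0, 1, 0]]
  V a = (0, -2, 2, 0)
Solving gives a = (-2, -2, 2, 4).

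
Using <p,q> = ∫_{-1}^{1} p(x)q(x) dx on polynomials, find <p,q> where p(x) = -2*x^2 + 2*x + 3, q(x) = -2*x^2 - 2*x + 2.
<p,q> = 64/15

Expand the product: p(x)·q(x) = 4*x^4 - 14*x^2 - 2*x + 6.
∫_{-1}^{1} of each monomial x^k gives [2/(k+1) if k even, 0 if k odd]. Integrating term-by-term (or equivalently evaluating the antiderivative F(x) = 4*x^5/5 - 14*x^3/3 - x^2 + 6*x at the endpoints):
  F(1) − F(−1) = 17/15 − (-47/15) = 64/15.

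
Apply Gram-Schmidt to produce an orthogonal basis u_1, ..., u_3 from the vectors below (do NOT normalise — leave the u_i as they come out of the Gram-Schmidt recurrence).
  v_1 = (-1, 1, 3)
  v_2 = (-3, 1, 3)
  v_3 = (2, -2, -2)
Orthogonal basis:
  u_1 = (-1, 1, 3)
  u_2 = (-20/11, -2/11, -6/11)
  u_3 = (0, -6/5, 2/5)

Apply the Gram-Schmidt recurrence
  u_1 = v_1
  u_i = v_i − Σ_{j<i} ((v_i · u_j) / (u_j · u_j)) · u_j.

Step by step this gives:
  u_1 = (-1, 1, 3)
  u_2 = (-20/11, -2/11, -6/11)
  u_3 = (0, -6/5, 2/5)

Orthogonality check:
  u_2 · u_1 = 0 (should be 0)
  u_3 · u_1 = 0 (should be 0)
  u_3 · u_2 = 0 (should be 0)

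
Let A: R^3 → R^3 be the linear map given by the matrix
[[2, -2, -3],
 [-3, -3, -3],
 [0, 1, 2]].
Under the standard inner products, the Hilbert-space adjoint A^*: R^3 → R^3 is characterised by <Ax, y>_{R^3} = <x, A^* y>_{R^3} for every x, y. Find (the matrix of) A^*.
A^* = A^T =
[[2, -3, 0],
 [-2, -3, 1],
 [-3, -3, 2]]

For real matrices with standard dot products, the defining identity <Ax, y> = <x, A^* y> gives (Ax)^T y = x^T (A^*) y, i.e. x^T A^T y = x^T (A^*) y. Since this holds for all x, y, we must have A^* = A^T. Therefore
A^* =
[[2, -3, 0],
 [-2, -3, 1],
 [-3, -3, 2]].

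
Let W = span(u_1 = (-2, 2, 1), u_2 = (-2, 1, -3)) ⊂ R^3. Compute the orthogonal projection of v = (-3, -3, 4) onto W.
proj_W(v) = (20/117, 73/117, 362/117)

Set up U = [u_1 | ... | u_2] ∈ R^(3×2). The projector onto W = col(U) is P = U (U^T U)^(-1) U^T.
Compute U^T U =
  [9, 3]
  [3, 14],
and U^T v = (4, -9).
Solve U^T U · c = U^T v for the coefficients: c = (83/117, -31/39). The projection is proj_W(v) = U c.
Check: (v - proj_W(v)) · u_1 = 0  (should be 0).
Check: (v - proj_W(v)) · u_2 = 0  (should be 0).
Result: proj_W(v) = (20/117, 73/117, 362/117).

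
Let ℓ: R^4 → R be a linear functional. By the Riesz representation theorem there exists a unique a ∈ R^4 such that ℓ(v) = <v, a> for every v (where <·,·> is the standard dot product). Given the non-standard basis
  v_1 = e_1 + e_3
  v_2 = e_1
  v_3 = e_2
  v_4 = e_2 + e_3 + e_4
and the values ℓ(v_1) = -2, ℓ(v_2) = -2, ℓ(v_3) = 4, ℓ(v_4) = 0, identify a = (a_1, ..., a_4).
a = (-2, 4, 0, -4)

Write a = (a_1, ..., a_4) in the standard basis. For each basis vector v_i, ℓ(v_i) = <v_i, a> is a linear equation in the a_j's. Collect the n equations into a matrix system V a = ℓ, where row i of V is v_i (expressed in the standard basis). Since V is invertible (lower-triangular with 1s on the diagonal, up to permutation), solve by back-substitution:
  V =
[[1, 0, 1, 0],
 [1, 0, 0, 0],
 [0, 1, 0, 0],
 [0, 1, 1, 1]]
  V a = (-2, -2, 4, 0)
Solving gives a = (-2, 4, 0, -4).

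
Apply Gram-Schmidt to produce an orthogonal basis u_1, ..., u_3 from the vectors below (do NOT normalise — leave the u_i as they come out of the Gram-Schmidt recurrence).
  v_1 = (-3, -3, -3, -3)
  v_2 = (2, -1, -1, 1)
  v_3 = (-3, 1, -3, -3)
Orthogonal basis:
  u_1 = (-3, -3, -3, -3)
  u_2 = (7/4, -5/4, -5/4, 3/4)
  u_3 = (8/27, 56/27, -52/27, -4/9)

Apply the Gram-Schmidt recurrence
  u_1 = v_1
  u_i = v_i − Σ_{j<i} ((v_i · u_j) / (u_j · u_j)) · u_j.

Step by step this gives:
  u_1 = (-3, -3, -3, -3)
  u_2 = (7/4, -5/4, -5/4, 3/4)
  u_3 = (8/27, 56/27, -52/27, -4/9)

Orthogonality check:
  u_2 · u_1 = 0 (should be 0)
  u_3 · u_1 = 0 (should be 0)
  u_3 · u_2 = 0 (should be 0)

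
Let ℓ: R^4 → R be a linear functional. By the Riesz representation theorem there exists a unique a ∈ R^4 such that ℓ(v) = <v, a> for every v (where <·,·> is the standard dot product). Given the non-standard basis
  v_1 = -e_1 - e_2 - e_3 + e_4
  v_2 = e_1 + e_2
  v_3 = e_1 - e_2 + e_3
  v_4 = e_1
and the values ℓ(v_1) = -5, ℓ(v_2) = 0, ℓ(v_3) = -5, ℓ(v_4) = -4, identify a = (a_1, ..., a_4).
a = (-4, 4, 3, -2)

Write a = (a_1, ..., a_4) in the standard basis. For each basis vector v_i, ℓ(v_i) = <v_i, a> is a linear equation in the a_j's. Collect the n equations into a matrix system V a = ℓ, where row i of V is v_i (expressed in the standard basis). Since V is invertible (lower-triangular with 1s on the diagonal, up to permutation), solve by back-substitution:
  V =
[[-1, -1, -1, 1],
 [1, 1, 0, 0],
 [1, -1, 1, 0],
 [1, 0, 0, 0]]
  V a = (-5, 0, -5, -4)
Solving gives a = (-4, 4, 3, -2).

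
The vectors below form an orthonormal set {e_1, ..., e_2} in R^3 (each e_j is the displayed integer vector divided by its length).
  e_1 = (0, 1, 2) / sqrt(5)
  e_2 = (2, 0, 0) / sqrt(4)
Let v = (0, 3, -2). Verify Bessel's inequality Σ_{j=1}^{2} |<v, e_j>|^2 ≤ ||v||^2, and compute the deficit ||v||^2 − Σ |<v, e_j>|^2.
Σ |<v, e_j>|^2 = 1/5; ||v||^2 = 13; deficit = 64/5

Write each e_j = u_j / sqrt(<u_j, u_j>) where u_j is the displayed integer vector. Then <v, e_j> = <v, u_j> / sqrt(<u_j, u_j>), so |<v, e_j>|^2 = <v, u_j>^2 / <u_j, u_j>.
Coefficients: <v, e_1> = -1/sqrt(5), <v, e_2> = 0/sqrt(4).
Square and sum: Σ |<v, e_j>|^2 = 1/5.
Compute ||v||^2 = v·v = 13.
Deficit = 13 − 1/5 = 64/5 ≥ 0, confirming Bessel's inequality. (The deficit equals ||v − Σ <v,e_j> e_j||^2, the squared distance from v to span{e_j}.)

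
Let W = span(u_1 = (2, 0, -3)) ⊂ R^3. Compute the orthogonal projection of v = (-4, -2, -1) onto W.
proj_W(v) = (-10/13, 0, 15/13)

Set up U = [u_1 | ... | u_1] ∈ R^(3×1). The projector onto W = col(U) is P = U (U^T U)^(-1) U^T.
Compute U^T U =
  [13],
and U^T v = (-5).
Solve U^T U · c = U^T v for the coefficients: c = (-5/13). The projection is proj_W(v) = U c.
Check: (v - proj_W(v)) · u_1 = 0  (should be 0).
Result: proj_W(v) = (-10/13, 0, 15/13).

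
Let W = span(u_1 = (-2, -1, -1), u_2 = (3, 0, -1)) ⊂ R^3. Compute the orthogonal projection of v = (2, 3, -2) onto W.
proj_W(v) = (89/35, 2/7, -13/35)

Set up U = [u_1 | ... | u_2] ∈ R^(3×2). The projector onto W = col(U) is P = U (U^T U)^(-1) U^T.
Compute U^T U =
  [6, -5]
  [-5, 10],
and U^T v = (-5, 8).
Solve U^T U · c = U^T v for the coefficients: c = (-2/7, 23/35). The projection is proj_W(v) = U c.
Check: (v - proj_W(v)) · u_1 = 0  (should be 0).
Check: (v - proj_W(v)) · u_2 = 0  (should be 0).
Result: proj_W(v) = (89/35, 2/7, -13/35).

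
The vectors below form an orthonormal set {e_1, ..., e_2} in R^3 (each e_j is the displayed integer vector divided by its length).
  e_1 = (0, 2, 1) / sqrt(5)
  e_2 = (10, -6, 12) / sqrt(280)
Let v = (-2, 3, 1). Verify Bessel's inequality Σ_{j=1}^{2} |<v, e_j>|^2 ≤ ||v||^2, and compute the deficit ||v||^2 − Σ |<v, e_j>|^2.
Σ |<v, e_j>|^2 = 171/14; ||v||^2 = 14; deficit = 25/14

Write each e_j = u_j / sqrt(<u_j, u_j>) where u_j is the displayed integer vector. Then <v, e_j> = <v, u_j> / sqrt(<u_j, u_j>), so |<v, e_j>|^2 = <v, u_j>^2 / <u_j, u_j>.
Coefficients: <v, e_1> = 7/sqrt(5), <v, e_2> = -26/sqrt(280).
Square and sum: Σ |<v, e_j>|^2 = 171/14.
Compute ||v||^2 = v·v = 14.
Deficit = 14 − 171/14 = 25/14 ≥ 0, confirming Bessel's inequality. (The deficit equals ||v − Σ <v,e_j> e_j||^2, the squared distance from v to span{e_j}.)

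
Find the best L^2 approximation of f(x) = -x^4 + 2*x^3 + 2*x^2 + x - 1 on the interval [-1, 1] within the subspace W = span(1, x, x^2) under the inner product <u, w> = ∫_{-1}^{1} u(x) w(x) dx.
g(x) = 8*x^2/7 + 11*x/5 - 32/35

The best approximation g ∈ W is the orthogonal projection of f onto W. Writing g = a_0 + a_1 x + a_2 x^2, the coefficients solve the normal equations G · a = b where
  G_{ij} = <φ_i, φ_j> and b_i = <f, φ_i>, with φ_0 = 1, φ_1 = x, φ_2 = x^2.
G =
  [2, 0, 2/3]
  [0, 2/3, 0]
  [2/3, 0, 2/5],
b = (-16/15, 22/15, -16/105).
Solving gives a_0 = -32/35, a_1 = 11/5, a_2 = 8/7, so
  g(x) = 8*x^2/7 + 11*x/5 - 32/35.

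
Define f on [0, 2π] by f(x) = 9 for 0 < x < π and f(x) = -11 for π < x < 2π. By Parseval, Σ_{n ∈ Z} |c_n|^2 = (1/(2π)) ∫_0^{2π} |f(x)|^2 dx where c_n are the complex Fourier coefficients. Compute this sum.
Σ |c_n|^2 = 101

Parseval equates the L^2 energy of f (normalised by 1/(2π)) with the ℓ^2 sum of its Fourier coefficients: (1/(2π)) ∫_0^{2π} |f|^2 = Σ |c_n|^2.
Compute the left side: (1/(2π)) [∫_0^π 9^2 dx + ∫_π^{2π} (-11)^2 dx] = (1/(2π)) · (81π + 121π) = (81 + 121)/2 = 101.
So Σ_{n ∈ Z} |c_n|^2 = 101.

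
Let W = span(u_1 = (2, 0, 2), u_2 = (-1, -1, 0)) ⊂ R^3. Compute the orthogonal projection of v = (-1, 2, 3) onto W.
proj_W(v) = (1, 0, 1)

Set up U = [u_1 | ... | u_2] ∈ R^(3×2). The projector onto W = col(U) is P = U (U^T U)^(-1) U^T.
Compute U^T U =
  [8, -2]
  [-2, 2],
and U^T v = (4, -1).
Solve U^T U · c = U^T v for the coefficients: c = (1/2, 0). The projection is proj_W(v) = U c.
Check: (v - proj_W(v)) · u_1 = 0  (should be 0).
Check: (v - proj_W(v)) · u_2 = 0  (should be 0).
Result: proj_W(v) = (1, 0, 1).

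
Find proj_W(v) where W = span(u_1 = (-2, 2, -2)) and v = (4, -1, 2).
proj_W(v) = (7/3, -7/3, 7/3)

Set up U = [u_1 | ... | u_1] ∈ R^(3×1). The projector onto W = col(U) is P = U (U^T U)^(-1) U^T.
Compute U^T U =
  [12],
and U^T v = (-14).
Solve U^T U · c = U^T v for the coefficients: c = (-7/6). The projection is proj_W(v) = U c.
Check: (v - proj_W(v)) · u_1 = 0  (should be 0).
Result: proj_W(v) = (7/3, -7/3, 7/3).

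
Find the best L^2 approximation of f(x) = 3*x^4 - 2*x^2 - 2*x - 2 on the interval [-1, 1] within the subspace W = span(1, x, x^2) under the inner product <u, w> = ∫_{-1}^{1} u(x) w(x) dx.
g(x) = 4*x^2/7 - 2*x - 79/35

The best approximation g ∈ W is the orthogonal projection of f onto W. Writing g = a_0 + a_1 x + a_2 x^2, the coefficients solve the normal equations G · a = b where
  G_{ij} = <φ_i, φ_j> and b_i = <f, φ_i>, with φ_0 = 1, φ_1 = x, φ_2 = x^2.
G =
  [2, 0, 2/3]
  [0, 2/3, 0]
  [2/3, 0, 2/5],
b = (-62/15, -4/3, -134/105).
Solving gives a_0 = -79/35, a_1 = -2, a_2 = 4/7, so
  g(x) = 4*x^2/7 - 2*x - 79/35.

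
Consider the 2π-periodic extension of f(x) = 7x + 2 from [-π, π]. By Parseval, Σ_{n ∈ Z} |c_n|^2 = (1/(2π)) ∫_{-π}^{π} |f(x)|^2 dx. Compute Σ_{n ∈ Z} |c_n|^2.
Σ |c_n|^2 = 49π^2/3 + 4

Expand and integrate term by term over [-π, π]:
  ∫ (7x)^2 dx = 49·(2π^3/3); ∫ 2·7·(2)·x dx = 0 (odd integrand); ∫ 2^2 dx = 4·2π.
So (1/(2π)) ∫_{-π}^{π} (7x + 2)^2 dx = 49π^2/3 + 4 = 49π^2/3 + 4.
Parseval ⇒ Σ |c_n|^2 = 49π^2/3 + 4.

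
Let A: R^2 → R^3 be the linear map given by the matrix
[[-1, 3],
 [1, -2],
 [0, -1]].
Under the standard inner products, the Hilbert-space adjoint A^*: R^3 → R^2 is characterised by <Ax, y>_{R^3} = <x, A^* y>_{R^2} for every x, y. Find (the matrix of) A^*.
A^* = A^T =
[[-1, 1, 0],
 [3, -2, -1]]

For real matrices with standard dot products, the defining identity <Ax, y> = <x, A^* y> gives (Ax)^T y = x^T (A^*) y, i.e. x^T A^T y = x^T (A^*) y. Since this holds for all x, y, we must have A^* = A^T. Therefore
A^* =
[[-1, 1, 0],
 [3, -2, -1]].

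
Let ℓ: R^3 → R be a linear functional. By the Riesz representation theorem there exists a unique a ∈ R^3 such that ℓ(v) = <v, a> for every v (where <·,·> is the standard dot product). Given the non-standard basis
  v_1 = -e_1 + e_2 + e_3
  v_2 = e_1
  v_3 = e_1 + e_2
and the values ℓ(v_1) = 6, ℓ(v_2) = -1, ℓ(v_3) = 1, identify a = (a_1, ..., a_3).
a = (-1, 2, 3)

Write a = (a_1, ..., a_3) in the standard basis. For each basis vector v_i, ℓ(v_i) = <v_i, a> is a linear equation in the a_j's. Collect the n equations into a matrix system V a = ℓ, where row i of V is v_i (expressed in the standard basis). Since V is invertible (lower-triangular with 1s on the diagonal, up to permutation), solve by back-substitution:
  V =
[[-1, 1, 1],
 [1, 0, 0],
 [1, 1, 0]]
  V a = (6, -1, 1)
Solving gives a = (-1, 2, 3).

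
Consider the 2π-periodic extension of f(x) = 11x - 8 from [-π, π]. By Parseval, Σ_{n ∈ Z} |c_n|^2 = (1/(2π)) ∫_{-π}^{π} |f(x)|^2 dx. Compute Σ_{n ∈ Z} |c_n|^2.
Σ |c_n|^2 = 121π^2/3 + 64

Expand and integrate term by term over [-π, π]:
  ∫ (11x)^2 dx = 121·(2π^3/3); ∫ 2·11·(-8)·x dx = 0 (odd integrand); ∫ (-8)^2 dx = 64·2π.
So (1/(2π)) ∫_{-π}^{π} (11x - 8)^2 dx = 121π^2/3 + 64 = 121π^2/3 + 64.
Parseval ⇒ Σ |c_n|^2 = 121π^2/3 + 64.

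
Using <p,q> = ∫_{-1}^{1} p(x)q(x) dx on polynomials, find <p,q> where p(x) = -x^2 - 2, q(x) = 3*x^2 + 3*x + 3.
<p,q> = -96/5

Expand the product: p(x)·q(x) = -3*x^4 - 3*x^3 - 9*x^2 - 6*x - 6.
∫_{-1}^{1} of each monomial x^k gives [2/(k+1) if k even, 0 if k odd]. Integrating term-by-term (or equivalently evaluating the antiderivative F(x) = -3*x^5/5 - 3*x^4/4 - 3*x^3 - 3*x^2 - 6*x at the endpoints):
  F(1) − F(−1) = -267/20 − (117/20) = -96/5.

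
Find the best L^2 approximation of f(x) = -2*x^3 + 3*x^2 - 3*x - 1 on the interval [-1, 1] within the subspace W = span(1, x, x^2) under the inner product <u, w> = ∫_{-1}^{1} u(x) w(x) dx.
g(x) = 3*x^2 - 21*x/5 - 1

The best approximation g ∈ W is the orthogonal projection of f onto W. Writing g = a_0 + a_1 x + a_2 x^2, the coefficients solve the normal equations G · a = b where
  G_{ij} = <φ_i, φ_j> and b_i = <f, φ_i>, with φ_0 = 1, φ_1 = x, φ_2 = x^2.
G =
  [2, 0, 2/3]
  [0, 2/3, 0]
  [2/3, 0, 2/5],
b = (0, -14/5, 8/15).
Solving gives a_0 = -1, a_1 = -21/5, a_2 = 3, so
  g(x) = 3*x^2 - 21*x/5 - 1.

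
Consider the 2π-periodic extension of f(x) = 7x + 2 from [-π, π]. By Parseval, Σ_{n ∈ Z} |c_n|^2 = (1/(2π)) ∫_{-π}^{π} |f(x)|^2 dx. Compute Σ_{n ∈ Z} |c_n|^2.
Σ |c_n|^2 = 49π^2/3 + 4

Expand and integrate term by term over [-π, π]:
  ∫ (7x)^2 dx = 49·(2π^3/3); ∫ 2·7·(2)·x dx = 0 (odd integrand); ∫ 2^2 dx = 4·2π.
So (1/(2π)) ∫_{-π}^{π} (7x + 2)^2 dx = 49π^2/3 + 4 = 49π^2/3 + 4.
Parseval ⇒ Σ |c_n|^2 = 49π^2/3 + 4.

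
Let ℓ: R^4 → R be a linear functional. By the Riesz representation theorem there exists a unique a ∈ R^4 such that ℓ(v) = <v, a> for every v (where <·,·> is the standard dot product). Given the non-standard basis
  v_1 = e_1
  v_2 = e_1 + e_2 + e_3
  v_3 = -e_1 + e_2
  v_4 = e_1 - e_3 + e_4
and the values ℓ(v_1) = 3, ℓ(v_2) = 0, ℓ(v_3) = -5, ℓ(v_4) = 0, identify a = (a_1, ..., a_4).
a = (3, -2, -1, -4)

Write a = (a_1, ..., a_4) in the standard basis. For each basis vector v_i, ℓ(v_i) = <v_i, a> is a linear equation in the a_j's. Collect the n equations into a matrix system V a = ℓ, where row i of V is v_i (expressed in the standard basis). Since V is invertible (lower-triangular with 1s on the diagonal, up to permutation), solve by back-substitution:
  V =
[[1, 0, 0, 0],
 [1, 1, 1, 0],
 [-1, 1, 0, 0],
 [1, 0, -1, 1]]
  V a = (3, 0, -5, 0)
Solving gives a = (3, -2, -1, -4).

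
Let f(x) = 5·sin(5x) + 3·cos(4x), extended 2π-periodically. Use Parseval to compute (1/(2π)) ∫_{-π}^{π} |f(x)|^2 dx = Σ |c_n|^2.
Σ |c_n|^2 = 17

Expand |f|^2 and use orthogonality of {sin(nx), cos(mx)} on [-π, π]:
  ∫_{-π}^{π} sin(nx)^2 dx = π, ∫ cos(mx)^2 dx = π, and cross terms integrate to 0.
So ∫_{-π}^{π} f(x)^2 dx = 5^2 · π + 3^2 · π = (25 + 9)π.
Divide by 2π: (25 + 9)/2 = 17.
By Parseval, this equals Σ |c_n|^2.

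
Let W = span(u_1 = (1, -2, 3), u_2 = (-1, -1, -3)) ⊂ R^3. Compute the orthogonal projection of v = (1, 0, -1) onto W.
proj_W(v) = (-1/5, 0, -3/5)

Set up U = [u_1 | ... | u_2] ∈ R^(3×2). The projector onto W = col(U) is P = U (U^T U)^(-1) U^T.
Compute U^T U =
  [14, -8]
  [-8, 11],
and U^T v = (-2, 2).
Solve U^T U · c = U^T v for the coefficients: c = (-1/15, 2/15). The projection is proj_W(v) = U c.
Check: (v - proj_W(v)) · u_1 = 0  (should be 0).
Check: (v - proj_W(v)) · u_2 = 0  (should be 0).
Result: proj_W(v) = (-1/5, 0, -3/5).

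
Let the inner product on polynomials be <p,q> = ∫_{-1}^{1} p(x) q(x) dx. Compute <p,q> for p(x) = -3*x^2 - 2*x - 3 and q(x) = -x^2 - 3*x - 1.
<p,q> = 76/5

Expand the product: p(x)·q(x) = 3*x^4 + 11*x^3 + 12*x^2 + 11*x + 3.
∫_{-1}^{1} of each monomial x^k gives [2/(k+1) if k even, 0 if k odd]. Integrating term-by-term (or equivalently evaluating the antiderivative F(x) = 3*x^5/5 + 11*x^4/4 + 4*x^3 + 11*x^2/2 + 3*x at the endpoints):
  F(1) − F(−1) = 317/20 − (13/20) = 76/5.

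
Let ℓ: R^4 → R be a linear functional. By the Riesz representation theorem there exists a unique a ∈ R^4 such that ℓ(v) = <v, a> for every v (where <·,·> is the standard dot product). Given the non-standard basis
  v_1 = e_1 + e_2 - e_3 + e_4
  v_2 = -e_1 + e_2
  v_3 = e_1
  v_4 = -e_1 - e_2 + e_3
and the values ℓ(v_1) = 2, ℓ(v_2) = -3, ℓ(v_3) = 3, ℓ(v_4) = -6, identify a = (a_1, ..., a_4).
a = (3, 0, -3, -4)

Write a = (a_1, ..., a_4) in the standard basis. For each basis vector v_i, ℓ(v_i) = <v_i, a> is a linear equation in the a_j's. Collect the n equations into a matrix system V a = ℓ, where row i of V is v_i (expressed in the standard basis). Since V is invertible (lower-triangular with 1s on the diagonal, up to permutation), solve by back-substitution:
  V =
[[1, 1, -1, 1],
 [-1, 1, 0, 0],
 [1, 0, 0, 0],
 [-1, -1, 1, 0]]
  V a = (2, -3, 3, -6)
Solving gives a = (3, 0, -3, -4).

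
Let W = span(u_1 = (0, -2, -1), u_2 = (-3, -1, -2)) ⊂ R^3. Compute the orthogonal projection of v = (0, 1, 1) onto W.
proj_W(v) = (1/6, 7/6, 2/3)

Set up U = [u_1 | ... | u_2] ∈ R^(3×2). The projector onto W = col(U) is P = U (U^T U)^(-1) U^T.
Compute U^T U =
  [5, 4]
  [4, 14],
and U^T v = (-3, -3).
Solve U^T U · c = U^T v for the coefficients: c = (-5/9, -1/18). The projection is proj_W(v) = U c.
Check: (v - proj_W(v)) · u_1 = 0  (should be 0).
Check: (v - proj_W(v)) · u_2 = 0  (should be 0).
Result: proj_W(v) = (1/6, 7/6, 2/3).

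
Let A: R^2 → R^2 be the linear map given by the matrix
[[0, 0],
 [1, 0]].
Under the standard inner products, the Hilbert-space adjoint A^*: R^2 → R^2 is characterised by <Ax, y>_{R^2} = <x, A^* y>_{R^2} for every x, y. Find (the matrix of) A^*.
A^* = A^T =
[[0, 1],
 [0, 0]]

For real matrices with standard dot products, the defining identity <Ax, y> = <x, A^* y> gives (Ax)^T y = x^T (A^*) y, i.e. x^T A^T y = x^T (A^*) y. Since this holds for all x, y, we must have A^* = A^T. Therefore
A^* =
[[0, 1],
 [0, 0]].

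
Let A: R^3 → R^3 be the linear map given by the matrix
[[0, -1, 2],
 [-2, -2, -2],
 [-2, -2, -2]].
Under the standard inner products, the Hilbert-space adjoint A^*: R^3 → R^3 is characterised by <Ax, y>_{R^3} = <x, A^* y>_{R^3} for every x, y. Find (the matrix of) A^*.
A^* = A^T =
[[0, -2, -2],
 [-1, -2, -2],
 [2, -2, -2]]

For real matrices with standard dot products, the defining identity <Ax, y> = <x, A^* y> gives (Ax)^T y = x^T (A^*) y, i.e. x^T A^T y = x^T (A^*) y. Since this holds for all x, y, we must have A^* = A^T. Therefore
A^* =
[[0, -2, -2],
 [-1, -2, -2],
 [2, -2, -2]].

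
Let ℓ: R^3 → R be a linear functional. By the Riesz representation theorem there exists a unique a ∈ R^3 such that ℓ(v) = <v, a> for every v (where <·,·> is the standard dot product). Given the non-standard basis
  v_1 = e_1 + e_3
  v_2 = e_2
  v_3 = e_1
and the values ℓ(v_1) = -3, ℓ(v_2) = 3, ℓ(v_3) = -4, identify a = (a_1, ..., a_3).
a = (-4, 3, 1)

Write a = (a_1, ..., a_3) in the standard basis. For each basis vector v_i, ℓ(v_i) = <v_i, a> is a linear equation in the a_j's. Collect the n equations into a matrix system V a = ℓ, where row i of V is v_i (expressed in the standard basis). Since V is invertible (lower-triangular with 1s on the diagonal, up to permutation), solve by back-substitution:
  V =
[[1, 0, 1],
 [0, 1, 0],
 [1, 0, 0]]
  V a = (-3, 3, -4)
Solving gives a = (-4, 3, 1).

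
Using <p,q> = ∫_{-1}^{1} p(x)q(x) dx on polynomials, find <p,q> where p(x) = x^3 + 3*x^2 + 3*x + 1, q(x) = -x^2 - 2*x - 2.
<p,q> = -44/3

Expand the product: p(x)·q(x) = -x^5 - 5*x^4 - 11*x^3 - 13*x^2 - 8*x - 2.
∫_{-1}^{1} of each monomial x^k gives [2/(k+1) if k even, 0 if k odd]. Integrating term-by-term (or equivalently evaluating the antiderivative F(x) = -x^6/6 - x^5 - 11*x^4/4 - 13*x^3/3 - 4*x^2 - 2*x at the endpoints):
  F(1) − F(−1) = -57/4 − (5/12) = -44/3.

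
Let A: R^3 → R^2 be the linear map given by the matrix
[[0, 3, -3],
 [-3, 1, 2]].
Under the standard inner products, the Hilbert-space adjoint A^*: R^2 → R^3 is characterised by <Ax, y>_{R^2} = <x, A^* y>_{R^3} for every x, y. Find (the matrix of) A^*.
A^* = A^T =
[[0, -3],
 [3, 1],
 [-3, 2]]

For real matrices with standard dot products, the defining identity <Ax, y> = <x, A^* y> gives (Ax)^T y = x^T (A^*) y, i.e. x^T A^T y = x^T (A^*) y. Since this holds for all x, y, we must have A^* = A^T. Therefore
A^* =
[[0, -3],
 [3, 1],
 [-3, 2]].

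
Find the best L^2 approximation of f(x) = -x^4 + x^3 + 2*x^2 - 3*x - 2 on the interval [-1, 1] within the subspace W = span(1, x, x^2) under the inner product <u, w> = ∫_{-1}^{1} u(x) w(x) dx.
g(x) = 8*x^2/7 - 12*x/5 - 67/35

The best approximation g ∈ W is the orthogonal projection of f onto W. Writing g = a_0 + a_1 x + a_2 x^2, the coefficients solve the normal equations G · a = b where
  G_{ij} = <φ_i, φ_j> and b_i = <f, φ_i>, with φ_0 = 1, φ_1 = x, φ_2 = x^2.
G =
  [2, 0, 2/3]
  [0, 2/3, 0]
  [2/3, 0, 2/5],
b = (-46/15, -8/5, -86/105).
Solving gives a_0 = -67/35, a_1 = -12/5, a_2 = 8/7, so
  g(x) = 8*x^2/7 - 12*x/5 - 67/35.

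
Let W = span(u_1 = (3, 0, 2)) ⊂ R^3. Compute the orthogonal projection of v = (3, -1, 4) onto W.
proj_W(v) = (51/13, 0, 34/13)

Set up U = [u_1 | ... | u_1] ∈ R^(3×1). The projector onto W = col(U) is P = U (U^T U)^(-1) U^T.
Compute U^T U =
  [13],
and U^T v = (17).
Solve U^T U · c = U^T v for the coefficients: c = (17/13). The projection is proj_W(v) = U c.
Check: (v - proj_W(v)) · u_1 = 0  (should be 0).
Result: proj_W(v) = (51/13, 0, 34/13).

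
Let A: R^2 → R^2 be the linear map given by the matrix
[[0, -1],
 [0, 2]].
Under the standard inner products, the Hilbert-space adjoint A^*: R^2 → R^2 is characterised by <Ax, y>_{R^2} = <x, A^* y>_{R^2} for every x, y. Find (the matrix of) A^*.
A^* = A^T =
[[0, 0],
 [-1, 2]]

For real matrices with standard dot products, the defining identity <Ax, y> = <x, A^* y> gives (Ax)^T y = x^T (A^*) y, i.e. x^T A^T y = x^T (A^*) y. Since this holds for all x, y, we must have A^* = A^T. Therefore
A^* =
[[0, 0],
 [-1, 2]].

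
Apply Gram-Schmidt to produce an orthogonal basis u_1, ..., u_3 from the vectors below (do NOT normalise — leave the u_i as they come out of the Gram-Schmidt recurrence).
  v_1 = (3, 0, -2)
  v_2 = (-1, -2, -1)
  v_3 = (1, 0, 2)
Orthogonal basis:
  u_1 = (3, 0, -2)
  u_2 = (-10/13, -2, -15/13)
  u_3 = (64/77, -80/77, 96/77)

Apply the Gram-Schmidt recurrence
  u_1 = v_1
  u_i = v_i − Σ_{j<i} ((v_i · u_j) / (u_j · u_j)) · u_j.

Step by step this gives:
  u_1 = (3, 0, -2)
  u_2 = (-10/13, -2, -15/13)
  u_3 = (64/77, -80/77, 96/77)

Orthogonality check:
  u_2 · u_1 = 0 (should be 0)
  u_3 · u_1 = 0 (should be 0)
  u_3 · u_2 = 0 (should be 0)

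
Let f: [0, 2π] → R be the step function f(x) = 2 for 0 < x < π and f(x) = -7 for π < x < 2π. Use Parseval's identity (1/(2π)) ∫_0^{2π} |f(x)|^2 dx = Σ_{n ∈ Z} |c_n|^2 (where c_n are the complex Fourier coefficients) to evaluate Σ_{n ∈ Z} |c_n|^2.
Σ |c_n|^2 = 53/2

Parseval equates the L^2 energy of f (normalised by 1/(2π)) with the ℓ^2 sum of its Fourier coefficients: (1/(2π)) ∫_0^{2π} |f|^2 = Σ |c_n|^2.
Compute the left side: (1/(2π)) [∫_0^π 2^2 dx + ∫_π^{2π} (-7)^2 dx] = (1/(2π)) · (4π + 49π) = (4 + 49)/2 = 53/2.
So Σ_{n ∈ Z} |c_n|^2 = 53/2.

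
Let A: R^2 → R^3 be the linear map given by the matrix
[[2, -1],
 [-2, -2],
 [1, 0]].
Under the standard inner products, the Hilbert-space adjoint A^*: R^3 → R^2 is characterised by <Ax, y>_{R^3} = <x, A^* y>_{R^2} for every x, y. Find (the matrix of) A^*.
A^* = A^T =
[[2, -2, 1],
 [-1, -2, 0]]

For real matrices with standard dot products, the defining identity <Ax, y> = <x, A^* y> gives (Ax)^T y = x^T (A^*) y, i.e. x^T A^T y = x^T (A^*) y. Since this holds for all x, y, we must have A^* = A^T. Therefore
A^* =
[[2, -2, 1],
 [-1, -2, 0]].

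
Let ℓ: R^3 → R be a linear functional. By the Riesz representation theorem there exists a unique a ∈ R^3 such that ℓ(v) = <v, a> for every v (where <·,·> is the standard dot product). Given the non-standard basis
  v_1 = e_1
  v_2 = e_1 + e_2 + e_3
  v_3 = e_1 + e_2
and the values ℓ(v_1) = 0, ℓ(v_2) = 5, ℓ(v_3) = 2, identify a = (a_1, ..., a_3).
a = (0, 2, 3)

Write a = (a_1, ..., a_3) in the standard basis. For each basis vector v_i, ℓ(v_i) = <v_i, a> is a linear equation in the a_j's. Collect the n equations into a matrix system V a = ℓ, where row i of V is v_i (expressed in the standard basis). Since V is invertible (lower-triangular with 1s on the diagonal, up to permutation), solve by back-substitution:
  V =
[[1, 0, 0],
 [1, 1, 1],
 [1, 1, 0]]
  V a = (0, 5, 2)
Solving gives a = (0, 2, 3).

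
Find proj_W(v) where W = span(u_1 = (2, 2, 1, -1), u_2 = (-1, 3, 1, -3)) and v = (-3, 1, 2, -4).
proj_W(v) = (-53/17, 39/17, 8/17, -54/17)

Set up U = [u_1 | ... | u_2] ∈ R^(4×2). The projector onto W = col(U) is P = U (U^T U)^(-1) U^T.
Compute U^T U =
  [10, 8]
  [8, 20],
and U^T v = (2, 20).
Solve U^T U · c = U^T v for the coefficients: c = (-15/17, 23/17). The projection is proj_W(v) = U c.
Check: (v - proj_W(v)) · u_1 = 0  (should be 0).
Check: (v - proj_W(v)) · u_2 = 0  (should be 0).
Result: proj_W(v) = (-53/17, 39/17, 8/17, -54/17).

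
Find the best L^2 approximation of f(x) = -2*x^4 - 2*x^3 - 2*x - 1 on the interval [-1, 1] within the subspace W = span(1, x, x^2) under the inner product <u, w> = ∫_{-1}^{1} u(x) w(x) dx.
g(x) = -12*x^2/7 - 16*x/5 - 29/35

The best approximation g ∈ W is the orthogonal projection of f onto W. Writing g = a_0 + a_1 x + a_2 x^2, the coefficients solve the normal equations G · a = b where
  G_{ij} = <φ_i, φ_j> and b_i = <f, φ_i>, with φ_0 = 1, φ_1 = x, φ_2 = x^2.
G =
  [2, 0, 2/3]
  [0, 2/3, 0]
  [2/3, 0, 2/5],
b = (-14/5, -32/15, -26/21).
Solving gives a_0 = -29/35, a_1 = -16/5, a_2 = -12/7, so
  g(x) = -12*x^2/7 - 16*x/5 - 29/35.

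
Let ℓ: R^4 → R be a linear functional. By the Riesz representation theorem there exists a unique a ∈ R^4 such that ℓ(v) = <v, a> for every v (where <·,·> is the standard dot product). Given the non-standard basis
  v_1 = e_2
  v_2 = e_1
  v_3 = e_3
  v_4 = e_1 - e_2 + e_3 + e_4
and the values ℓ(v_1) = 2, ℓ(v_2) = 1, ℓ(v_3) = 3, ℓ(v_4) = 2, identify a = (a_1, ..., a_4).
a = (1, 2, 3, 0)

Write a = (a_1, ..., a_4) in the standard basis. For each basis vector v_i, ℓ(v_i) = <v_i, a> is a linear equation in the a_j's. Collect the n equations into a matrix system V a = ℓ, where row i of V is v_i (expressed in the standard basis). Since V is invertible (lower-triangular with 1s on the diagonal, up to permutation), solve by back-substitution:
  V =
[[0, 1, 0, 0],
 [1, 0, 0, 0],
 [0, 0, 1, 0],
 [1, -1, 1, 1]]
  V a = (2, 1, 3, 2)
Solving gives a = (1, 2, 3, 0).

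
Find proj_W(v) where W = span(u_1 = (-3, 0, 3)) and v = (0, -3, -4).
proj_W(v) = (2, 0, -2)

Set up U = [u_1 | ... | u_1] ∈ R^(3×1). The projector onto W = col(U) is P = U (U^T U)^(-1) U^T.
Compute U^T U =
  [18],
and U^T v = (-12).
Solve U^T U · c = U^T v for the coefficients: c = (-2/3). The projection is proj_W(v) = U c.
Check: (v - proj_W(v)) · u_1 = 0  (should be 0).
Result: proj_W(v) = (2, 0, -2).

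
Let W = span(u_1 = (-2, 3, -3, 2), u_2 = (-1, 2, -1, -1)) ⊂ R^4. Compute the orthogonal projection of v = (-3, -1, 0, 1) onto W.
proj_W(v) = (-25/101, 15/101, -60/101, 115/101)

Set up U = [u_1 | ... | u_2] ∈ R^(4×2). The projector onto W = col(U) is P = U (U^T U)^(-1) U^T.
Compute U^T U =
  [26, 9]
  [9, 7],
and U^T v = (5, 0).
Solve U^T U · c = U^T v for the coefficients: c = (35/101, -45/101). The projection is proj_W(v) = U c.
Check: (v - proj_W(v)) · u_1 = 0  (should be 0).
Check: (v - proj_W(v)) · u_2 = 0  (should be 0).
Result: proj_W(v) = (-25/101, 15/101, -60/101, 115/101).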